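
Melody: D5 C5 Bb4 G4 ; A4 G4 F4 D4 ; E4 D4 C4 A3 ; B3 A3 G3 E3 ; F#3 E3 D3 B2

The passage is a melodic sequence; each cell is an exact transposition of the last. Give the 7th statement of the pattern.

G#2 F#2 E2 C#2

The 4-note cells begin on D5, A4, E4, B3, F#3 — each down a 4th from the last.
Extending down a 4th: C#3 → G#2.
From G#2 the exact shape gives G#2 F#2 E2 C#2.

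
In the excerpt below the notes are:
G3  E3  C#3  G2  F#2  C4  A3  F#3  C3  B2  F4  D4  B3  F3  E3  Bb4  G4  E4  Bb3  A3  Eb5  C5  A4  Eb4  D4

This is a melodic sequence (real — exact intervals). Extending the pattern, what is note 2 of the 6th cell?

With 5-note cells, note 2 of each statement runs E3, A3, D4, G4, C5.
From C5, up a 4th gives F5.

F5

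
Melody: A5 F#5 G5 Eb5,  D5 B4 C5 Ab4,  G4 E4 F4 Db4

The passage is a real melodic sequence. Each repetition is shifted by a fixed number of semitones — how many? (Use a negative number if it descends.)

-7

With a 4-note motive the entries are A5, D5, G4, each down a 5th from the previous.
A5 to D5 spans -7 semitones.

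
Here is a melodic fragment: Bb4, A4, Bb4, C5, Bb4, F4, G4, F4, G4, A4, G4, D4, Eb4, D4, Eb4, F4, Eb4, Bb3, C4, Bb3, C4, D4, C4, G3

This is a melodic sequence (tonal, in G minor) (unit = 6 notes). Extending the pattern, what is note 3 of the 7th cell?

Grouping in 6s, the 3rd note of each cell is Bb4, G4, Eb4, C4.
Carrying that down a 3rd forward: A3 → F3 → D3.

D3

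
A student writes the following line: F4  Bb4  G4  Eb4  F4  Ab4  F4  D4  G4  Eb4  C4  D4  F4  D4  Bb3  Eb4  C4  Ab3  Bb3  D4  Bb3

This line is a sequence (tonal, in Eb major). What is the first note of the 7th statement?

Taking 7-note groups, the heads are F4, D4, Bb3: the pattern moves down a 3rd.
Continuing: G3 → Eb3 → C3 → Ab2. Statement 7 starts on Ab2.

Ab2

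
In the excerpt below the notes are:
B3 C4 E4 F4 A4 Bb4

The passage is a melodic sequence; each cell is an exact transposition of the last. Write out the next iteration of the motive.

Unit = 2 notes; the statements start on B3, E4, A4, moving up a 4th each time.
From D5 the exact shape gives D5 Eb5.

D5 Eb5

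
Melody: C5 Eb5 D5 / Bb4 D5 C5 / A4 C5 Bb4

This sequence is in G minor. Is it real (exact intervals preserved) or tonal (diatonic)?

Every note is diatonic to G minor.
Cell 1 has +3 semitones from note 1 to 2, but cell 2 has +4 — the interval quality changes while the contour stays the same, which is the hallmark of a tonal sequence.

tonal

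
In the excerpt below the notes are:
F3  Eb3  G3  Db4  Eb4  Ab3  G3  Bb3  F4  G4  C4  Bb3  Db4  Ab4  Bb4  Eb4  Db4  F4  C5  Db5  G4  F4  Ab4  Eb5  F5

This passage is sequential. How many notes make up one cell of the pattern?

5

Try groups of 5 (5 cells in 25 notes):
F3 Eb3 G3 Db4 Eb4 | Ab3 G3 Bb3 F4 G4 | C4 Bb3 Db4 Ab4 Bb4 | Eb4 Db4 F4 C5 Db5 | G4 F4 Ab4 Eb5 F5
That's a consistent up a 3rd shift per cell, and no other grouping gives one.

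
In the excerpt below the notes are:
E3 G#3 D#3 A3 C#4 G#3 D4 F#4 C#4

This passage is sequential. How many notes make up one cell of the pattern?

3

9 notes total. Splitting into 3 groups of 3:
E3 G#3 D#3 | A3 C#4 G#3 | D4 F#4 C#4
Every group is a transposition up a 4th of the one before; no shorter unit works.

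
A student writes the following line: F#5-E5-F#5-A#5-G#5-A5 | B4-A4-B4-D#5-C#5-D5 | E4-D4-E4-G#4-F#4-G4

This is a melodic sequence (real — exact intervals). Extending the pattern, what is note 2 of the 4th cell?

With 6-note cells, note 2 of each statement runs E5, A4, D4.
From D4, down a 5th gives G3.

G3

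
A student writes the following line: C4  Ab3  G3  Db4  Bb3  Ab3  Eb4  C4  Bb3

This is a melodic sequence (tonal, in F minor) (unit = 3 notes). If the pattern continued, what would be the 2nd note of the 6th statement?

The unit is 3 notes. Position-2 pitches of the 3 shown cells: Ab3, Bb3, C4.
Carrying that up a 2nd forward: Db4 → Eb4 → F4.

F4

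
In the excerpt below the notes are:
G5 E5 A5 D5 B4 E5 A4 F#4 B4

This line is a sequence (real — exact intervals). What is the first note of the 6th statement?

The 3-note cells begin on G5, D5, A4 — each down a 4th from the last.
Extending the heads down a 4th: E4 → B3 → F#3.

F#3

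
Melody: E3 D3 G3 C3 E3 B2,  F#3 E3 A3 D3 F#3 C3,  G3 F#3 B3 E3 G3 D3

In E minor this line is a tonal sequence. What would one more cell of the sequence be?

With a 6-note motive the entries are E3, F#3, G3, each up a 2nd from the previous.
So cell 4 is A3 G3 C4 F#3 A3 E3.

A3 G3 C4 F#3 A3 E3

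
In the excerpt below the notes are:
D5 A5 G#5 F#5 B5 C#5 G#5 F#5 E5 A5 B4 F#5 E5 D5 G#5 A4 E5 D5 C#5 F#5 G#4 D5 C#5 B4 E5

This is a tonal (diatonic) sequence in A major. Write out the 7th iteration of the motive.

Taking 5-note groups, the heads are D5, C#5, B4, A4, G#4: the pattern moves down a 2nd.
Extending down a 2nd: F#4 → E4.
Statement 7 starts on E4 and keeps the same diatonic contour: E4 B4 A4 G#4 C#5.

E4 B4 A4 G#4 C#5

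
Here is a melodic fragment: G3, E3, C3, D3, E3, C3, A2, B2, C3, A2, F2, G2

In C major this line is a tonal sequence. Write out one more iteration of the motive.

With a 4-note motive the entries are G3, E3, C3, each down a 3rd from the previous.
So cell 4 is A2 F2 D2 E2.

A2 F2 D2 E2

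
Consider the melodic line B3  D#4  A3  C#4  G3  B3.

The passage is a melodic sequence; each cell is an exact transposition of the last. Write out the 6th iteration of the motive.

Unit = 2 notes; the statements start on B3, A3, G3, moving down a 2nd each time.
Extending down a 2nd: F3 → Eb3 → Db3.
From Db3 the exact shape gives Db3 F3.

Db3 F3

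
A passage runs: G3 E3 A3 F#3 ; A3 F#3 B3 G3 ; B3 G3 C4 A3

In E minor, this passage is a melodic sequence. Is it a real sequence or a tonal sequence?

Every note is diatonic to E minor.
Cell 1 has -3 semitones from note 3 to 4, but cell 2 has -4 — the interval quality changes while the contour stays the same, which is the hallmark of a tonal sequence.

tonal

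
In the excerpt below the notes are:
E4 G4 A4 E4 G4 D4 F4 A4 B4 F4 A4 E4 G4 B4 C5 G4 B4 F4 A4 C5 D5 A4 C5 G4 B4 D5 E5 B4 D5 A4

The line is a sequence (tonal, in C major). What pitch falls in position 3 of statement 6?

With 6-note cells, note 3 of each statement runs A4, B4, C5, D5, E5.
Each moves up a 2nd; the next is F5.

F5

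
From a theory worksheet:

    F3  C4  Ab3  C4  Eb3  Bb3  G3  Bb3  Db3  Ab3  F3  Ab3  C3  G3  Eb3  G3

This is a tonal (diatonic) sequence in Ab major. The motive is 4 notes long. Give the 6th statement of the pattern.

The 4-note cells begin on F3, Eb3, Db3, C3 — each down a 2nd from the last.
Carrying on: Bb2 → Ab2.
So cell 6 is Ab2 Eb3 C3 Eb3.

Ab2 Eb3 C3 Eb3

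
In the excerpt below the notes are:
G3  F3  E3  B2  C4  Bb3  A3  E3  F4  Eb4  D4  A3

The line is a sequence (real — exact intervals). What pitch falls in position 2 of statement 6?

Grouping in 4s, the 2nd note of each cell is F3, Bb3, Eb4.
Each moves up a 4th. Continuing: Ab4 → Db5 → Gb5.

Gb5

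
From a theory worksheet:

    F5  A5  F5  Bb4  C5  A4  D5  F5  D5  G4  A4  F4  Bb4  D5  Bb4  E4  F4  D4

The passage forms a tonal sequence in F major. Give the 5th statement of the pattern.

E4 G4 E4 A3 Bb3 G3

The 6-note cells begin on F5, D5, Bb4 — each down a 3rd from the last.
Extending down a 3rd: G4 → E4.
From E4 the diatonic shape gives E4 G4 E4 A3 Bb3 G3.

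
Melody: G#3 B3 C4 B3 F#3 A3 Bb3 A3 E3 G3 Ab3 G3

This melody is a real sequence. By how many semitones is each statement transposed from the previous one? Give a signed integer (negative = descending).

The 4-note cells begin on G#3, F#3, E3 — each down a 2nd from the last.
G#3 to F#3 spans -2 semitones.

-2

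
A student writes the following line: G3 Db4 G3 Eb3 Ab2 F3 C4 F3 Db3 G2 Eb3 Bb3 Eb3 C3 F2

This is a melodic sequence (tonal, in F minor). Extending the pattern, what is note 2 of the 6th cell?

F3

The unit is 5 notes. Position-2 pitches of the 3 shown cells: Db4, C4, Bb3.
Extending down a 2nd: Ab3 → G3 → F3.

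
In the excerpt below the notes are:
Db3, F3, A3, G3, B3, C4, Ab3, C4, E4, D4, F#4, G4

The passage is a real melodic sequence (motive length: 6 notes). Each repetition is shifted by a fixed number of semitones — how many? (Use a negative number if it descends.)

With a 6-note motive the entries are Db3, Ab3, each up a 5th from the previous.
Counting half-steps from Db3 to Ab3: 7.

7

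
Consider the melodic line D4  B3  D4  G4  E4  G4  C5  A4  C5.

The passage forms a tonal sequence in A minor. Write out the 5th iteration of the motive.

Taking 3-note groups, the heads are D4, G4, C5: the pattern moves up a 4th.
Continuing the starts: F5 → B5.
From B5 the diatonic shape gives B5 G5 B5.

B5 G5 B5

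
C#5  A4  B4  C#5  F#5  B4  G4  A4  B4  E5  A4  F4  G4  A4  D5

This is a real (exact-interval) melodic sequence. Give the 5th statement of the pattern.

The 5-note cells begin on C#5, B4, A4 — each down a 2nd from the last.
Extending down a 2nd: G4 → F4.
From F4 the exact shape gives F4 Db4 Eb4 F4 Bb4.

F4 Db4 Eb4 F4 Bb4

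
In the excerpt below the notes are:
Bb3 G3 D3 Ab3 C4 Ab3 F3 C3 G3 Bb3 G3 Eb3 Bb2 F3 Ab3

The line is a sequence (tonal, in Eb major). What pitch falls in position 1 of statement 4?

F3

Grouping in 5s, the 1st note of each cell is Bb3, Ab3, G3.
From G3, down a 2nd gives F3.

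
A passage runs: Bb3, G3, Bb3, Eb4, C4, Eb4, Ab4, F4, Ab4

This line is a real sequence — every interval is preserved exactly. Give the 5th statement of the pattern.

With a 3-note motive the entries are Bb3, Eb4, Ab4, each up a 4th from the previous.
Carrying on: Db5 → Gb5.
Statement 5 starts on Gb5 and keeps the same exact contour: Gb5 Eb5 Gb5.

Gb5 Eb5 Gb5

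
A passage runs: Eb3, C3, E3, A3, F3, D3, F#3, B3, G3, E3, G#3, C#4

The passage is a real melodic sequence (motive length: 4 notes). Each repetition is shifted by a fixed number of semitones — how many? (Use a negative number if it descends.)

Taking 4-note groups, the heads are Eb3, F3, G3: the pattern moves up a 2nd.
Counting half-steps from Eb3 to F3: 2.

2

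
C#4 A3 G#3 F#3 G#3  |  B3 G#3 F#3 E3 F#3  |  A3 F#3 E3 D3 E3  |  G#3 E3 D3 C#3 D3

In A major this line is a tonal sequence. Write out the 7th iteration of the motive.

D3 B2 A2 G#2 A2

Taking 5-note groups, the heads are C#4, B3, A3, G#3: the pattern moves down a 2nd.
Extending down a 2nd: F#3 → E3 → D3.
So cell 7 is D3 B2 A2 G#2 A2.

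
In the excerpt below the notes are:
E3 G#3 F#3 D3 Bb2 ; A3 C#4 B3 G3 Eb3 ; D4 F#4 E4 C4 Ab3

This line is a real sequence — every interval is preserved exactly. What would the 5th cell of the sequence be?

Unit = 5 notes; the statements start on E3, A3, D4, moving up a 4th each time.
Continuing the starts: G4 → C5.
So cell 5 is C5 E5 D5 Bb4 Gb4.

C5 E5 D5 Bb4 Gb4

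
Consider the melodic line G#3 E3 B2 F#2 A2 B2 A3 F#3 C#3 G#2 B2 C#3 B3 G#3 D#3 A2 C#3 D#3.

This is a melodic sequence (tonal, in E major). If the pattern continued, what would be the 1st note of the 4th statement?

C#4

The unit is 6 notes. Position-1 pitches of the 3 shown cells: G#3, A3, B3.
One more up a 2nd gives C#4.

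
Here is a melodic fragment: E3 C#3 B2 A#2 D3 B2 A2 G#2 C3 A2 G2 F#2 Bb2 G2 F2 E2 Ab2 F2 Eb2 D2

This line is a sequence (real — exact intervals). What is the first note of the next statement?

The 4-note cells begin on E3, D3, C3, Bb2, Ab2 — each down a 2nd from the last.
The next head, down a 2nd from Ab2, is Gb2.

Gb2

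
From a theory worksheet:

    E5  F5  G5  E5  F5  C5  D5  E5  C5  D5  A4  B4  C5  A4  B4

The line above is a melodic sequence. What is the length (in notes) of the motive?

15 notes total. Splitting into 3 groups of 5:
E5 F5 G5 E5 F5 | C5 D5 E5 C5 D5 | A4 B4 C5 A4 B4
That's a consistent down a 3rd shift per cell, and no other grouping gives one.

5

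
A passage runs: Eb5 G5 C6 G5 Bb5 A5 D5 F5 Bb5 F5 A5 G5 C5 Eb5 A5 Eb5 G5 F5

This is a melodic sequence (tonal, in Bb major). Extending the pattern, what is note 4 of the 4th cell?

D5

The unit is 6 notes. Position-4 pitches of the 3 shown cells: G5, F5, Eb5.
One more down a 2nd gives D5.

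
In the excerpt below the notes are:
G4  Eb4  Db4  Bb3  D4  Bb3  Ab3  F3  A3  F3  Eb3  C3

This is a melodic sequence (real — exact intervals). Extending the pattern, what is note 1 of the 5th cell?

Grouping in 4s, the 1st note of each cell is G4, D4, A3.
Carrying that down a 4th forward: E3 → B2.

B2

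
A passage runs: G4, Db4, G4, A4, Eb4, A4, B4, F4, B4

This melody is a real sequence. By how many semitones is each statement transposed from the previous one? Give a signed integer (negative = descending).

2

The 3-note cells begin on G4, A4, B4 — each up a 2nd from the last.
Counting half-steps from G4 to A4: 2.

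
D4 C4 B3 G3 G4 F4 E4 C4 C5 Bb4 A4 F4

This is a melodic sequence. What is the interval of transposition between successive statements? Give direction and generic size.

The 4-note cells begin on D4, G4, C5 — each up a 4th from the last.
D4 to G4 is up a 4th.

up a 4th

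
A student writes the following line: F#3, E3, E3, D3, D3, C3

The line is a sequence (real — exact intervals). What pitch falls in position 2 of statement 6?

Gb2

With 2-note cells, note 2 of each statement runs E3, D3, C3.
Each moves down a 2nd. Continuing: Bb2 → Ab2 → Gb2.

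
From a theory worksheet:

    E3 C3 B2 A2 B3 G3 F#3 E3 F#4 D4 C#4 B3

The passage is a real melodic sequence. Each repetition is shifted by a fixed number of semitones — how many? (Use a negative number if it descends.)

7

With a 4-note motive the entries are E3, B3, F#4, each up a 5th from the previous.
Counting half-steps from E3 to B3: 7.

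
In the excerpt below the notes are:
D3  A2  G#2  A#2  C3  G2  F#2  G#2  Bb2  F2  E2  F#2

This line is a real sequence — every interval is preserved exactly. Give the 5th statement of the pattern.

Gb2 Db2 C2 D2

The 4-note cells begin on D3, C3, Bb2 — each down a 2nd from the last.
Carrying on: Ab2 → Gb2.
So cell 5 is Gb2 Db2 C2 D2.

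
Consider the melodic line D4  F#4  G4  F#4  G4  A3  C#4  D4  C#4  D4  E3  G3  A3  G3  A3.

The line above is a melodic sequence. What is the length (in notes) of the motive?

5

Try groups of 5 (3 cells in 15 notes):
D4 F#4 G4 F#4 G4 | A3 C#4 D4 C#4 D4 | E3 G3 A3 G3 A3
Each cell is the previous one down a 4th — so the unit is 5 notes.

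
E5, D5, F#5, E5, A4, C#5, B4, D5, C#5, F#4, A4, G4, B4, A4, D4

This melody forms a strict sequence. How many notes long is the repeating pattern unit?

5

There are 15 notes; a 5-note unit gives 3 cells:
E5 D5 F#5 E5 A4 | C#5 B4 D5 C#5 F#4 | A4 G4 B4 A4 D4
Every group is a transposition down a 3rd of the one before; no shorter unit works.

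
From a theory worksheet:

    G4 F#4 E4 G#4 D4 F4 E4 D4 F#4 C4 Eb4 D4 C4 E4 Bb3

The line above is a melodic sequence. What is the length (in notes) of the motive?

5

Try groups of 5 (3 cells in 15 notes):
G4 F#4 E4 G#4 D4 | F4 E4 D4 F#4 C4 | Eb4 D4 C4 E4 Bb3
Each cell is the previous one down a 2nd — so the unit is 5 notes.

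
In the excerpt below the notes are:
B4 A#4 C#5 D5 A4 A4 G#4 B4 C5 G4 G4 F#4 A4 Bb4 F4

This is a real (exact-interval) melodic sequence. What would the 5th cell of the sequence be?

With a 5-note motive the entries are B4, A4, G4, each down a 2nd from the previous.
Carrying on: F4 → Eb4.
Statement 5 starts on Eb4 and keeps the same exact contour: Eb4 D4 F4 Gb4 Db4.

Eb4 D4 F4 Gb4 Db4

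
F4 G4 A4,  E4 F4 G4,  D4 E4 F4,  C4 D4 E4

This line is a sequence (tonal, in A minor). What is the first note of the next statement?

With a 3-note motive the entries are F4, E4, D4, C4, each down a 2nd from the previous.
One more step down a 2nd gives B3.

B3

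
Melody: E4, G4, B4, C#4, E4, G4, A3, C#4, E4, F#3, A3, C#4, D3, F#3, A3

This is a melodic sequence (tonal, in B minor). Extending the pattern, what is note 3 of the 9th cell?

G2

With 3-note cells, note 3 of each statement runs B4, G4, E4, C#4, A3.
Carrying that down a 3rd forward: F#3 → D3 → B2 → G2.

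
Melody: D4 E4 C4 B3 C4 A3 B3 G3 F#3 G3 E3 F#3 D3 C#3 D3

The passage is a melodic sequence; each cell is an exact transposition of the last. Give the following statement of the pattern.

Taking 5-note groups, the heads are D4, A3, E3: the pattern moves down a 4th.
Statement 4 starts on B2 and keeps the same exact contour: B2 C#3 A2 G#2 A2.

B2 C#3 A2 G#2 A2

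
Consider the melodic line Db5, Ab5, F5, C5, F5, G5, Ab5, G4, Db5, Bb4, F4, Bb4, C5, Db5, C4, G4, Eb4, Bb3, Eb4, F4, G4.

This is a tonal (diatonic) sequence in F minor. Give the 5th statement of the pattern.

Bb2 F3 Db3 Ab2 Db3 Eb3 F3

Taking 7-note groups, the heads are Db5, G4, C4: the pattern moves down a 5th.
Extending down a 5th: F3 → Bb2.
Statement 5 starts on Bb2 and keeps the same diatonic contour: Bb2 F3 Db3 Ab2 Db3 Eb3 F3.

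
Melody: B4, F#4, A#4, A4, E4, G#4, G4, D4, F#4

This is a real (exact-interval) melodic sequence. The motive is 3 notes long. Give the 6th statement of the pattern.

Taking 3-note groups, the heads are B4, A4, G4: the pattern moves down a 2nd.
Carrying on: F4 → Eb4 → Db4.
So cell 6 is Db4 Ab3 C4.

Db4 Ab3 C4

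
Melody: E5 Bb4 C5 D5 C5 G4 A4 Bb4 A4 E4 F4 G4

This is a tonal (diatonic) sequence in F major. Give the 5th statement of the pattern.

D4 A3 Bb3 C4

Taking 4-note groups, the heads are E5, C5, A4: the pattern moves down a 3rd.
Continuing the starts: F4 → D4.
So cell 5 is D4 A3 Bb3 C4.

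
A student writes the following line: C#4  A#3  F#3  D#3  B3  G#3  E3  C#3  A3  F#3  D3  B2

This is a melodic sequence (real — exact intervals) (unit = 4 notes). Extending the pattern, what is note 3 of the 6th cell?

With 4-note cells, note 3 of each statement runs F#3, E3, D3.
Each moves down a 2nd. Continuing: C3 → Bb2 → Ab2.

Ab2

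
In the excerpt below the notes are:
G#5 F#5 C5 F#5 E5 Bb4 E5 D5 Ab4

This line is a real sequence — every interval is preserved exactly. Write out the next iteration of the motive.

D5 C5 Gb4

Unit = 3 notes; the statements start on G#5, F#5, E5, moving down a 2nd each time.
From D5 the exact shape gives D5 C5 Gb4.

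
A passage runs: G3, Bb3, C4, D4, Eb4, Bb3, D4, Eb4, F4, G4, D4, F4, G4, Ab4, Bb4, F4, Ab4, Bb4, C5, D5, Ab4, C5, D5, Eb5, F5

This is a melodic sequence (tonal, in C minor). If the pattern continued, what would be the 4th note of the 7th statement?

Bb5

With 5-note cells, note 4 of each statement runs D4, F4, Ab4, C5, Eb5.
Extending up a 3rd: G5 → Bb5.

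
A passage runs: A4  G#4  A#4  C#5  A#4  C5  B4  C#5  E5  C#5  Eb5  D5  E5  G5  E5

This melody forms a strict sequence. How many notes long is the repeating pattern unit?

Try groups of 5 (3 cells in 15 notes):
A4 G#4 A#4 C#5 A#4 | C5 B4 C#5 E5 C#5 | Eb5 D5 E5 G5 E5
Each cell is the previous one up a 3rd — so the unit is 5 notes.

5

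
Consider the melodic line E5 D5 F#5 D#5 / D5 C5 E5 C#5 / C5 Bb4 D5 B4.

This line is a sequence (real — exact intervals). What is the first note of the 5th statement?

Ab4

Taking 4-note groups, the heads are E5, D5, C5: the pattern moves down a 2nd.
Continuing: Bb4 → Ab4. Statement 5 starts on Ab4.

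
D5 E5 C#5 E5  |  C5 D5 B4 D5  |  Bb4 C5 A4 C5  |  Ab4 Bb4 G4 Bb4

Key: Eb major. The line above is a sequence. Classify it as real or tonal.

Each cell has the same semitone pattern (2, -3, 3) — intervals are preserved exactly.
And E5 lies outside Eb major, so the sequence is real rather than tonal.

real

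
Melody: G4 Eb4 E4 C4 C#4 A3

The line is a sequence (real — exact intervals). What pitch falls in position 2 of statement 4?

With 2-note cells, note 2 of each statement runs Eb4, C4, A3.
From A3, down a 3rd gives F#3.

F#3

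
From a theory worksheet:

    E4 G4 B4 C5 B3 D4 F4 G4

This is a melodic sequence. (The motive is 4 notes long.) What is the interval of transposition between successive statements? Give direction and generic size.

Unit = 4 notes; the statements start on E4, B3, moving down a 4th each time.
E4 to B3 is down a 4th.

down a 4th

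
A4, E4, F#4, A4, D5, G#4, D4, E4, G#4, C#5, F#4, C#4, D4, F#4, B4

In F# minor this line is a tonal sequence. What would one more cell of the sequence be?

E4 B3 C#4 E4 A4

Taking 5-note groups, the heads are A4, G#4, F#4: the pattern moves down a 2nd.
From E4 the diatonic shape gives E4 B3 C#4 E4 A4.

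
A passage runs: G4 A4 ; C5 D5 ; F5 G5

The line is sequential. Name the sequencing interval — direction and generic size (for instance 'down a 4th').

up a 4th

Unit = 2 notes; the statements start on G4, C5, F5, moving up a 4th each time.
G4 to C5 is up a 4th.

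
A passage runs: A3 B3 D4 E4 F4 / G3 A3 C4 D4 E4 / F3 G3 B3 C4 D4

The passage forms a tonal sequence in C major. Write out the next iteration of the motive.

Taking 5-note groups, the heads are A3, G3, F3: the pattern moves down a 2nd.
Statement 4 starts on E3 and keeps the same diatonic contour: E3 F3 A3 B3 C4.

E3 F3 A3 B3 C4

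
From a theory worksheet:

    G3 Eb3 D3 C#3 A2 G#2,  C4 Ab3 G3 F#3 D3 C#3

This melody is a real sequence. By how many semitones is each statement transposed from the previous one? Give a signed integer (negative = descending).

5

Taking 6-note groups, the heads are G3, C4: the pattern moves up a 4th.
G3 to C4 spans +5 semitones.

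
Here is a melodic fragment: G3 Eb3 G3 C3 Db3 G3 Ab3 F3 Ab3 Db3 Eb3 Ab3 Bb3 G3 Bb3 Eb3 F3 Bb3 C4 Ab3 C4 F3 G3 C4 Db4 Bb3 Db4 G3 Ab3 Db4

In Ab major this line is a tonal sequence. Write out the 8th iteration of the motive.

With a 6-note motive the entries are G3, Ab3, Bb3, C4, Db4, each up a 2nd from the previous.
Continuing the starts: Eb4 → F4 → G4.
So cell 8 is G4 Eb4 G4 C4 Db4 G4.

G4 Eb4 G4 C4 Db4 G4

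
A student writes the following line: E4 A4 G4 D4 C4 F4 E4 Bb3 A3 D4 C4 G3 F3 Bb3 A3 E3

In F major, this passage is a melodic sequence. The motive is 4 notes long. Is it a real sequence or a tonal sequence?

tonal

Every note is diatonic to F major.
Cell 1 has -2 semitones from note 2 to 3, but cell 2 has -1 — the interval quality changes while the contour stays the same, which is the hallmark of a tonal sequence.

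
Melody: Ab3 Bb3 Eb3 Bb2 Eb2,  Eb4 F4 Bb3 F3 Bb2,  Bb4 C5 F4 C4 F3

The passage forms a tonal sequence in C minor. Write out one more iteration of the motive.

With a 5-note motive the entries are Ab3, Eb4, Bb4, each up a 5th from the previous.
Statement 4 starts on F5 and keeps the same diatonic contour: F5 G5 C5 G4 C4.

F5 G5 C5 G4 C4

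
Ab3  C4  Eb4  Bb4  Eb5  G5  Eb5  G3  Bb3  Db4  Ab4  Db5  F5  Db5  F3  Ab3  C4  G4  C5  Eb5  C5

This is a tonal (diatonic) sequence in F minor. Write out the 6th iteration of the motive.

C3 Eb3 G3 Db4 G4 Bb4 G4

Unit = 7 notes; the statements start on Ab3, G3, F3, moving down a 2nd each time.
Continuing the starts: Eb3 → Db3 → C3.
So cell 6 is C3 Eb3 G3 Db4 G4 Bb4 G4.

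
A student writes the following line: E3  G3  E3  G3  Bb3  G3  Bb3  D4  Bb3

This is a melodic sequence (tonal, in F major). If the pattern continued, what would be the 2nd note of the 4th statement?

With 3-note cells, note 2 of each statement runs G3, Bb3, D4.
One more up a 3rd gives F4.

F4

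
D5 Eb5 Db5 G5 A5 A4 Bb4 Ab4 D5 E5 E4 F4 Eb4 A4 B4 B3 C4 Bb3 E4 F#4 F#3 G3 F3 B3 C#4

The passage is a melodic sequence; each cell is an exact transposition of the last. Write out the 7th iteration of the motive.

G#2 A2 G2 C#3 D#3

With a 5-note motive the entries are D5, A4, E4, B3, F#3, each down a 4th from the previous.
Carrying on: C#3 → G#2.
From G#2 the exact shape gives G#2 A2 G2 C#3 D#3.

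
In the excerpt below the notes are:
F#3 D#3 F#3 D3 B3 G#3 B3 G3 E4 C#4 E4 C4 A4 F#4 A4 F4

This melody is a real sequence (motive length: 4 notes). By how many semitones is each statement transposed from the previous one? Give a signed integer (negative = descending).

5

With a 4-note motive the entries are F#3, B3, E4, A4, each up a 4th from the previous.
F#3 to B3 spans +5 semitones.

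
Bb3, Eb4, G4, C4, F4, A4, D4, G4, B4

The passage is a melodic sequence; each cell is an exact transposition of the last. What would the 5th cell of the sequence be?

Unit = 3 notes; the statements start on Bb3, C4, D4, moving up a 2nd each time.
Continuing the starts: E4 → F#4.
Statement 5 starts on F#4 and keeps the same exact contour: F#4 B4 D#5.

F#4 B4 D#5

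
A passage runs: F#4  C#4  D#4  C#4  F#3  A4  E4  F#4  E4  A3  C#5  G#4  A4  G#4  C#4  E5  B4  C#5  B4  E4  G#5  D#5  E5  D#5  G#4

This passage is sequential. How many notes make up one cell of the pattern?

Try groups of 5 (5 cells in 25 notes):
F#4 C#4 D#4 C#4 F#3 | A4 E4 F#4 E4 A3 | C#5 G#4 A4 G#4 C#4 | E5 B4 C#5 B4 E4 | G#5 D#5 E5 D#5 G#4
Every group is a transposition up a 3rd of the one before; no shorter unit works.

5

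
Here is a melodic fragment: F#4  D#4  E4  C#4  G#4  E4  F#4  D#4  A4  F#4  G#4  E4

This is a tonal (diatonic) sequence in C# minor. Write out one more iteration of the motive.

B4 G#4 A4 F#4

With a 4-note motive the entries are F#4, G#4, A4, each up a 2nd from the previous.
So cell 4 is B4 G#4 A4 F#4.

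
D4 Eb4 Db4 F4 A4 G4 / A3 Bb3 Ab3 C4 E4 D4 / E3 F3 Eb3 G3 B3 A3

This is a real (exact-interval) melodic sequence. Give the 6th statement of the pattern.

C#2 D2 C2 E2 G#2 F#2

Unit = 6 notes; the statements start on D4, A3, E3, moving down a 4th each time.
Continuing the starts: B2 → F#2 → C#2.
From C#2 the exact shape gives C#2 D2 C2 E2 G#2 F#2.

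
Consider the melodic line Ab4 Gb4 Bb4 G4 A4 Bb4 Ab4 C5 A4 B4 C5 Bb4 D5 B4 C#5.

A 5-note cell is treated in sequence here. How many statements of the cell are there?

3

15 notes in groups of 5 gives 15/5 = 3 statements.
Starts: Ab4, Bb4, C5 — each up a 2nd.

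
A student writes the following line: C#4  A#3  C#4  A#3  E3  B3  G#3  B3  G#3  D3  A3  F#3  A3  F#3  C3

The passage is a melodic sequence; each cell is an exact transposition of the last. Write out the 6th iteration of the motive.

With a 5-note motive the entries are C#4, B3, A3, each down a 2nd from the previous.
Extending down a 2nd: G3 → F3 → Eb3.
From Eb3 the exact shape gives Eb3 C3 Eb3 C3 Gb2.

Eb3 C3 Eb3 C3 Gb2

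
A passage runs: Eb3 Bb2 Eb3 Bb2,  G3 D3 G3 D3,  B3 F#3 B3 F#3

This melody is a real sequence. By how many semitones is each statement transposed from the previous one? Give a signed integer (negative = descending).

4

Taking 4-note groups, the heads are Eb3, G3, B3: the pattern moves up a 3rd.
Counting half-steps from Eb3 to G3: 4.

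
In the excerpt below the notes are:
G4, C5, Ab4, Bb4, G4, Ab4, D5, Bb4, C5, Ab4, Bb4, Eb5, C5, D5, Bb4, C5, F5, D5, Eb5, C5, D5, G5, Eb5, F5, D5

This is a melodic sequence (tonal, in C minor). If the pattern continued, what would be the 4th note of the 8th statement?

Bb5

Grouping in 5s, the 4th note of each cell is Bb4, C5, D5, Eb5, F5.
Extending up a 2nd: G5 → Ab5 → Bb5.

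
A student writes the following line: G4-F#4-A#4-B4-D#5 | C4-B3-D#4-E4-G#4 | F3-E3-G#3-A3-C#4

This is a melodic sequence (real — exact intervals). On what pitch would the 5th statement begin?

Eb2

Unit = 5 notes; the statements start on G4, C4, F3, moving down a 5th each time.
Continuing: Bb2 → Eb2. Statement 5 starts on Eb2.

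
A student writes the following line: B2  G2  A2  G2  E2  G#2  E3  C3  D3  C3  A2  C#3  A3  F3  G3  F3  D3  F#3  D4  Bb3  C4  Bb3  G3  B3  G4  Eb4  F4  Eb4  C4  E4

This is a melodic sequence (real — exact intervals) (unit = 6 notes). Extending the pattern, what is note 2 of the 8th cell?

Gb5

With 6-note cells, note 2 of each statement runs G2, C3, F3, Bb3, Eb4.
Carrying that up a 4th forward: Ab4 → Db5 → Gb5.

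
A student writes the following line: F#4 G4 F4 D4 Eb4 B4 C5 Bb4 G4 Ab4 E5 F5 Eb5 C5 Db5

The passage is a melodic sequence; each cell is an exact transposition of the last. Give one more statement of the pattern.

Unit = 5 notes; the statements start on F#4, B4, E5, moving up a 4th each time.
Statement 4 starts on A5 and keeps the same exact contour: A5 Bb5 Ab5 F5 Gb5.

A5 Bb5 Ab5 F5 Gb5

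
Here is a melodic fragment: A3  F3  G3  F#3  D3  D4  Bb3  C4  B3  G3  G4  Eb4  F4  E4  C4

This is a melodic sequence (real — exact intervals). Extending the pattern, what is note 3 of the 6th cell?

Ab5

The unit is 5 notes. Position-3 pitches of the 3 shown cells: G3, C4, F4.
Carrying that up a 4th forward: Bb4 → Eb5 → Ab5.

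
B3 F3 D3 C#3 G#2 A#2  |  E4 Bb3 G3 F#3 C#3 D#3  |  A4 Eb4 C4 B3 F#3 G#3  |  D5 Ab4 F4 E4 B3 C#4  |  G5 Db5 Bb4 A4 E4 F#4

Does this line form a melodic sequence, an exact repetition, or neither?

Each 6-note cell is the previous one transposed up a 4th.

sequence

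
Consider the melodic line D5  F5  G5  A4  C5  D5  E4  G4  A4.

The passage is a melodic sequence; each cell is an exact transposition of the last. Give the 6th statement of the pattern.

C#3 E3 F#3

Taking 3-note groups, the heads are D5, A4, E4: the pattern moves down a 4th.
Continuing the starts: B3 → F#3 → C#3.
From C#3 the exact shape gives C#3 E3 F#3.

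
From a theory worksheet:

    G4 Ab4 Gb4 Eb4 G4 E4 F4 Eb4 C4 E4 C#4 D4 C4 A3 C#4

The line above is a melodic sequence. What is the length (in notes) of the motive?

Try groups of 5 (3 cells in 15 notes):
G4 Ab4 Gb4 Eb4 G4 | E4 F4 Eb4 C4 E4 | C#4 D4 C4 A3 C#4
Each cell is the previous one down a 3rd — so the unit is 5 notes.

5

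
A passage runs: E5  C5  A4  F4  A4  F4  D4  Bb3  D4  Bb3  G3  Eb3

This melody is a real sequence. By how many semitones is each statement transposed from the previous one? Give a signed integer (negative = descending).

Unit = 4 notes; the statements start on E5, A4, D4, moving down a 5th each time.
E5→A4 is 69 − 76 = -7 semitones.

-7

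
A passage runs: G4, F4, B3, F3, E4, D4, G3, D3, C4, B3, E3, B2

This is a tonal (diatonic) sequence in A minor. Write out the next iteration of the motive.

A3 G3 C3 G2

Unit = 4 notes; the statements start on G4, E4, C4, moving down a 3rd each time.
Statement 4 starts on A3 and keeps the same diatonic contour: A3 G3 C3 G2.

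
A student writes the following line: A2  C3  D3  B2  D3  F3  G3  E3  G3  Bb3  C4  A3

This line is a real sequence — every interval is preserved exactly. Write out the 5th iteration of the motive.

F4 Ab4 Bb4 G4

Unit = 4 notes; the statements start on A2, D3, G3, moving up a 4th each time.
Extending up a 4th: C4 → F4.
So cell 5 is F4 Ab4 Bb4 G4.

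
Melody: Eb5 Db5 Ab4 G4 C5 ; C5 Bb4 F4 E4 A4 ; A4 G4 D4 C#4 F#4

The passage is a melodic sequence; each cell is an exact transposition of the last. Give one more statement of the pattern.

Unit = 5 notes; the statements start on Eb5, C5, A4, moving down a 3rd each time.
So cell 4 is F#4 E4 B3 A#3 D#4.

F#4 E4 B3 A#3 D#4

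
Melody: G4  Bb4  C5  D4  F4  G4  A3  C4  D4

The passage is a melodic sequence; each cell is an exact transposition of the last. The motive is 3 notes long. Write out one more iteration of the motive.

E3 G3 A3

Taking 3-note groups, the heads are G4, D4, A3: the pattern moves down a 4th.
From E3 the exact shape gives E3 G3 A3.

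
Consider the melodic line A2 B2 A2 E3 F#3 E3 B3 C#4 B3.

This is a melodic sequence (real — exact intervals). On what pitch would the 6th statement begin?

G#5

Taking 3-note groups, the heads are A2, E3, B3: the pattern moves up a 5th.
Extending the heads up a 5th: F#4 → C#5 → G#5.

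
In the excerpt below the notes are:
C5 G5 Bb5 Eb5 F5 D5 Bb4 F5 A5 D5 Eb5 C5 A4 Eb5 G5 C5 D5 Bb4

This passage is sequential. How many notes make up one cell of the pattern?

6

18 notes total. Splitting into 3 groups of 6:
C5 G5 Bb5 Eb5 F5 D5 | Bb4 F5 A5 D5 Eb5 C5 | A4 Eb5 G5 C5 D5 Bb4
Each cell is the previous one down a 2nd — so the unit is 6 notes.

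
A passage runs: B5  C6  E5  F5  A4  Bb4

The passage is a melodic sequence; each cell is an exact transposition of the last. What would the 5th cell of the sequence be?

G3 Ab3

Taking 2-note groups, the heads are B5, E5, A4: the pattern moves down a 5th.
Continuing the starts: D4 → G3.
From G3 the exact shape gives G3 Ab3.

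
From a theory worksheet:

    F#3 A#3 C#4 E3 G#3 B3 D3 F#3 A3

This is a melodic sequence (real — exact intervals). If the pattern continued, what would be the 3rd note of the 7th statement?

Db3

With 3-note cells, note 3 of each statement runs C#4, B3, A3.
Extending down a 2nd: G3 → F3 → Eb3 → Db3.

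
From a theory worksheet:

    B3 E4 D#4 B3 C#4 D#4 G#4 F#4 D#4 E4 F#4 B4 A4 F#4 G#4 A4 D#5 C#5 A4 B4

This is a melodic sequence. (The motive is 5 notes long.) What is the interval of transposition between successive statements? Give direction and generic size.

up a 3rd

With a 5-note motive the entries are B3, D#4, F#4, A4, each up a 3rd from the previous.
B3 to D#4 is up a 3rd.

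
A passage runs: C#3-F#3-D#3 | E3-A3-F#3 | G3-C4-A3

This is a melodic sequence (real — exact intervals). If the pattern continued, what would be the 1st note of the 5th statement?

With 3-note cells, note 1 of each statement runs C#3, E3, G3.
Carrying that up a 3rd forward: Bb3 → Db4.

Db4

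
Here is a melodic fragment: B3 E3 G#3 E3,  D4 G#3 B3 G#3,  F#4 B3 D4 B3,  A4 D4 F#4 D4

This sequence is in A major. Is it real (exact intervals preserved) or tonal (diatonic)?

tonal

Every note is diatonic to A major.
Cell 1 has -7 semitones from note 1 to 2, but cell 2 has -6 — the interval quality changes while the contour stays the same, which is the hallmark of a tonal sequence.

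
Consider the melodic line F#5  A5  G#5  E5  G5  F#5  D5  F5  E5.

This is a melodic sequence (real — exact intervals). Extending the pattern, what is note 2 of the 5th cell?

Db5

Grouping in 3s, the 2nd note of each cell is A5, G5, F5.
Extending down a 2nd: Eb5 → Db5.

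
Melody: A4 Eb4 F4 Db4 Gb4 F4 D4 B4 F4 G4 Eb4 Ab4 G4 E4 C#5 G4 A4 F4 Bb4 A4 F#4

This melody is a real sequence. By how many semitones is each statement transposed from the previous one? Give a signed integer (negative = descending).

2

Unit = 7 notes; the statements start on A4, B4, C#5, moving up a 2nd each time.
Counting half-steps from A4 to B4: 2.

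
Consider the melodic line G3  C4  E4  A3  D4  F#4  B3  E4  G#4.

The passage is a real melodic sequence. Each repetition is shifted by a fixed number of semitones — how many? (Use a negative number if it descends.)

Unit = 3 notes; the statements start on G3, A3, B3, moving up a 2nd each time.
Counting half-steps from G3 to A3: 2.

2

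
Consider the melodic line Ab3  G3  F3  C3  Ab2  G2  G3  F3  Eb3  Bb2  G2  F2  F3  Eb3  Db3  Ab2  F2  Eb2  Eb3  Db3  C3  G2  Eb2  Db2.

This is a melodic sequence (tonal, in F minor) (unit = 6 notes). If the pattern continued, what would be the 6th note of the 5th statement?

The unit is 6 notes. Position-6 pitches of the 4 shown cells: G2, F2, Eb2, Db2.
From Db2, down a 2nd gives C2.

C2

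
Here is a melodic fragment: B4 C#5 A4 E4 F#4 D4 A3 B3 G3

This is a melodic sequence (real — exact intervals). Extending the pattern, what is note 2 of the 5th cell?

The unit is 3 notes. Position-2 pitches of the 3 shown cells: C#5, F#4, B3.
Each moves down a 5th. Continuing: E3 → A2.

A2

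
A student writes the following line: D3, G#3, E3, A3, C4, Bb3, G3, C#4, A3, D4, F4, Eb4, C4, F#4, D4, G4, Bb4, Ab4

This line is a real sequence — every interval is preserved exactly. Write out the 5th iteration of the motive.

Bb4 E5 C5 F5 Ab5 Gb5

The 6-note cells begin on D3, G3, C4 — each up a 4th from the last.
Continuing the starts: F4 → Bb4.
Statement 5 starts on Bb4 and keeps the same exact contour: Bb4 E5 C5 F5 Ab5 Gb5.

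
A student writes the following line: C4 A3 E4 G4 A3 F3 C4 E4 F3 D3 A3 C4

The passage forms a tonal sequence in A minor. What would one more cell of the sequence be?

D3 B2 F3 A3

With a 4-note motive the entries are C4, A3, F3, each down a 3rd from the previous.
From D3 the diatonic shape gives D3 B2 F3 A3.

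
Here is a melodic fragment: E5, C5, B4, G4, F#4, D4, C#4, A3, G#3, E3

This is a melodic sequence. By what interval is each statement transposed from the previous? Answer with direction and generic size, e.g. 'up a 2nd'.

down a 4th

With a 2-note motive the entries are E5, B4, F#4, C#4, G#3, each down a 4th from the previous.
From E5 to B4: down a 4th.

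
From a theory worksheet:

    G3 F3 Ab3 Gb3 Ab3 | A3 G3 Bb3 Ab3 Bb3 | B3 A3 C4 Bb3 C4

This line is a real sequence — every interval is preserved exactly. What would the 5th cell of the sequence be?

With a 5-note motive the entries are G3, A3, B3, each up a 2nd from the previous.
Continuing the starts: C#4 → D#4.
So cell 5 is D#4 C#4 E4 D4 E4.

D#4 C#4 E4 D4 E4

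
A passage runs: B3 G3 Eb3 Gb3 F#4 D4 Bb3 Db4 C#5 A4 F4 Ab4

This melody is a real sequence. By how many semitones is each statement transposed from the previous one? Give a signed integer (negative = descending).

Taking 4-note groups, the heads are B3, F#4, C#5: the pattern moves up a 5th.
Counting half-steps from B3 to F#4: 7.

7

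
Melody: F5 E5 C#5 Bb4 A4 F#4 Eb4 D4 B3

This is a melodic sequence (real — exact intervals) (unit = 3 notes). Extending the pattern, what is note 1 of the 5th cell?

With 3-note cells, note 1 of each statement runs F5, Bb4, Eb4.
Each moves down a 5th. Continuing: Ab3 → Db3.

Db3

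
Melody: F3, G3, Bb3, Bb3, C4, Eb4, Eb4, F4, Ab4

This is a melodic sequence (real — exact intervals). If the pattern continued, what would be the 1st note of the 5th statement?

Grouping in 3s, the 1st note of each cell is F3, Bb3, Eb4.
Each moves up a 4th. Continuing: Ab4 → Db5.

Db5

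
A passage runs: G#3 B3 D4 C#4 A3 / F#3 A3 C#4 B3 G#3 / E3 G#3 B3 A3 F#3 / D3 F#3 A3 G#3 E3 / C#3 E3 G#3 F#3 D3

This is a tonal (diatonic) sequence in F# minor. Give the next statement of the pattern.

With a 5-note motive the entries are G#3, F#3, E3, D3, C#3, each down a 2nd from the previous.
From B2 the diatonic shape gives B2 D3 F#3 E3 C#3.

B2 D3 F#3 E3 C#3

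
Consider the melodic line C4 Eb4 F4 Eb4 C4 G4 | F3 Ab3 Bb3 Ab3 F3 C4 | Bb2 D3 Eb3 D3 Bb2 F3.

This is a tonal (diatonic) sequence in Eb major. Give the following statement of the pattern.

Eb2 G2 Ab2 G2 Eb2 Bb2

Unit = 6 notes; the statements start on C4, F3, Bb2, moving down a 5th each time.
From Eb2 the diatonic shape gives Eb2 G2 Ab2 G2 Eb2 Bb2.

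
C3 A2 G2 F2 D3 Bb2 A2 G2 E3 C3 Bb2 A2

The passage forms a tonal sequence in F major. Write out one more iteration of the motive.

F3 D3 C3 Bb2

The 4-note cells begin on C3, D3, E3 — each up a 2nd from the last.
So cell 4 is F3 D3 C3 Bb2.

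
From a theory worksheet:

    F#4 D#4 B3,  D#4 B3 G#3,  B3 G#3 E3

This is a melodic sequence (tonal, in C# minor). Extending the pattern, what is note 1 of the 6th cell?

C#3

Grouping in 3s, the 1st note of each cell is F#4, D#4, B3.
Each moves down a 3rd. Continuing: G#3 → E3 → C#3.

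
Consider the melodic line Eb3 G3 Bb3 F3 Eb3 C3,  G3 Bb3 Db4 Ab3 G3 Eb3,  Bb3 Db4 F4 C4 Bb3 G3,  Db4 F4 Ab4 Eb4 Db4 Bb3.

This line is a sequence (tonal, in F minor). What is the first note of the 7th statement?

The 6-note cells begin on Eb3, G3, Bb3, Db4 — each up a 3rd from the last.
Continuing: F4 → Ab4 → C5. Statement 7 starts on C5.

C5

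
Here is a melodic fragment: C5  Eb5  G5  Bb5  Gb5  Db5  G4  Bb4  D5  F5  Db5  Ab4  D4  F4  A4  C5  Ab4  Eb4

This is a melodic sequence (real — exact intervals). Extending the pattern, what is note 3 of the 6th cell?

The unit is 6 notes. Position-3 pitches of the 3 shown cells: G5, D5, A4.
Extending down a 4th: E4 → B3 → F#3.

F#3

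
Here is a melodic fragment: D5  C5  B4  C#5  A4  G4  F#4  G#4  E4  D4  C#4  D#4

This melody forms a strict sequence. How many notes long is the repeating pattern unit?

4

12 notes total. Splitting into 3 groups of 4:
D5 C5 B4 C#5 | A4 G4 F#4 G#4 | E4 D4 C#4 D#4
Every group is a transposition down a 4th of the one before; no shorter unit works.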